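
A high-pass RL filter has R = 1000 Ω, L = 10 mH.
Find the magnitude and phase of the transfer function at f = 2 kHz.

Step 1 — Angular frequency: ω = 2π·2000 = 1.257e+04 rad/s.
Step 2 — Transfer function: H(jω) = jωL/(R + jωL).
Step 3 — Numerator jωL = j·125.7; denominator R + jωL = 1000 + j125.7.
Step 4 — H = 0.01555 + j0.1237.
Step 5 — Magnitude: |H| = 0.1247 (-18.1 dB); phase: φ = 82.8°.

|H| = 0.1247 (-18.1 dB), φ = 82.8°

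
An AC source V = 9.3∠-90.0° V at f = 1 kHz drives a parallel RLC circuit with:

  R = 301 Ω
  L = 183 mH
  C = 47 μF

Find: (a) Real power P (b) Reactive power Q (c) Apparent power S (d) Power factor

Step 1 — Angular frequency: ω = 2π·f = 2π·1000 = 6283 rad/s.
Step 2 — Component impedances:
  R: Z = R = 301 Ω
  L: Z = jωL = j·6283·0.183 = 0 + j1150 Ω
  C: Z = 1/(jωC) = -j/(ω·C) = 0 - j3.386 Ω
Step 3 — Parallel combination: 1/Z_total = 1/R + 1/L + 1/C; Z_total = 0.03832 - j3.396 Ω = 3.396∠-89.4° Ω.
Step 4 — Source phasor: V = 9.3∠-90.0° V = 0 - j9.3 V.
Step 5 — Current: I = V / Z = 2.738 - j0.0309 A = 2.738∠-0.6° A.
Step 6 — Complex power: S = V·I* = 0.2873 - j25.47 VA.
Step 7 — Real power: P = Re(S) = 0.2873 W.
Step 8 — Reactive power: Q = Im(S) = -25.47 VAR.
Step 9 — Apparent power: |S| = 25.47 VA.
Step 10 — Power factor: PF = P/|S| = 0.01128 (leading).

(a) P = 0.2873 W  (b) Q = -25.47 VAR  (c) S = 25.47 VA  (d) PF = 0.01128 (leading)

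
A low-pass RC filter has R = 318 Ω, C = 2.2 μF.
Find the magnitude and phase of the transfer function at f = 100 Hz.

Step 1 — Angular frequency: ω = 2π·100 = 628.3 rad/s.
Step 2 — Transfer function: H(jω) = 1/(1 + jωRC).
Step 3 — Denominator: 1 + jωRC = 1 + j·628.3·318·2.2e-06 = 1 + j0.4396.
Step 4 — H = 0.8381 - j0.3684.
Step 5 — Magnitude: |H| = 0.9155 (-0.8 dB); phase: φ = -23.7°.

|H| = 0.9155 (-0.8 dB), φ = -23.7°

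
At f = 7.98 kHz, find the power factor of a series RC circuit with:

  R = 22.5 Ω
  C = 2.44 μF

Step 1 — Angular frequency: ω = 2π·f = 2π·7980 = 5.014e+04 rad/s.
Step 2 — Component impedances:
  R: Z = R = 22.5 Ω
  C: Z = 1/(jωC) = -j/(ω·C) = 0 - j8.174 Ω
Step 3 — Series combination: Z_total = R + C = 22.5 - j8.174 Ω = 23.94∠-20.0° Ω.
Step 4 — Power factor: PF = cos(φ) = Re(Z)/|Z| = 22.5/23.939 = 0.9399.
Step 5 — Type: Im(Z) = -8.174 ⇒ leading (phase φ = -20.0°).

PF = 0.9399 (leading, φ = -20.0°)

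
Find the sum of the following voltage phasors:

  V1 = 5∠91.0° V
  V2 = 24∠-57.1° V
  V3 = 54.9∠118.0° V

Step 1 — Convert each phasor to rectangular form:
  V1 = 5·(cos(91.0°) + j·sin(91.0°)) = -0.08726 + j4.999 V
  V2 = 24·(cos(-57.1°) + j·sin(-57.1°)) = 13.04 - j20.15 V
  V3 = 54.9·(cos(118.0°) + j·sin(118.0°)) = -25.77 + j48.47 V
Step 2 — Sum components: V_total = -12.83 + j33.32 V.
Step 3 — Convert to polar: |V_total| = 35.71 V, ∠V_total = 111.1°.

V_total = 35.71∠111.1° V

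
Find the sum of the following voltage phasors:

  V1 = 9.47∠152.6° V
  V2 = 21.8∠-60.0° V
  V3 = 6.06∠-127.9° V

Step 1 — Convert each phasor to rectangular form:
  V1 = 9.47·(cos(152.6°) + j·sin(152.6°)) = -8.408 + j4.358 V
  V2 = 21.8·(cos(-60.0°) + j·sin(-60.0°)) = 10.9 - j18.88 V
  V3 = 6.06·(cos(-127.9°) + j·sin(-127.9°)) = -3.723 - j4.782 V
Step 2 — Sum components: V_total = -1.23 - j19.3 V.
Step 3 — Convert to polar: |V_total| = 19.34 V, ∠V_total = -93.6°.

V_total = 19.34∠-93.6° V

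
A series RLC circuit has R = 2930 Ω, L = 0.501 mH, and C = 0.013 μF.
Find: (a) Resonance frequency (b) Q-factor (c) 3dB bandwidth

Step 1 — Resonance: ω₀ = 1/√(LC) = 1/√(0.000501·1.3e-08) = 3.918e+05 rad/s.
Step 2 — f₀ = ω₀/(2π) = 6.236e+04 Hz.
Step 3 — Series Q: Q = ω₀L/R = 3.918e+05·0.000501/2930 = 0.067.
Step 4 — Bandwidth: Δω = ω₀/Q = 5.848e+06 rad/s; BW = Δω/(2π) = 9.308e+05 Hz.

(a) f₀ = 6.236e+04 Hz  (b) Q = 0.067  (c) BW = 9.308e+05 Hz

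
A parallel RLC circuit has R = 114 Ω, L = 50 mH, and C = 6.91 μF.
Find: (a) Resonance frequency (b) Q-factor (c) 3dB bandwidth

Step 1 — Resonance: ω₀ = 1/√(LC) = 1/√(0.05·6.91e-06) = 1701 rad/s.
Step 2 — f₀ = ω₀/(2π) = 270.8 Hz.
Step 3 — Parallel Q: Q = R/(ω₀L) = 114/(1701·0.05) = 1.34.
Step 4 — Bandwidth: Δω = ω₀/Q = 1269 rad/s; BW = Δω/(2π) = 202 Hz.

(a) f₀ = 270.8 Hz  (b) Q = 1.34  (c) BW = 202 Hz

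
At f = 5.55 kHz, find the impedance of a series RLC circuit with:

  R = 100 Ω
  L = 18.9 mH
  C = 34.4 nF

Step 1 — Angular frequency: ω = 2π·f = 2π·5550 = 3.487e+04 rad/s.
Step 2 — Component impedances:
  R: Z = R = 100 Ω
  L: Z = jωL = j·3.487e+04·0.0189 = 0 + j659.1 Ω
  C: Z = 1/(jωC) = -j/(ω·C) = 0 - j833.6 Ω
Step 3 — Series combination: Z_total = R + L + C = 100 - j174.5 Ω = 201.2∠-60.2° Ω.

Z = 100 - j174.5 Ω = 201.2∠-60.2° Ω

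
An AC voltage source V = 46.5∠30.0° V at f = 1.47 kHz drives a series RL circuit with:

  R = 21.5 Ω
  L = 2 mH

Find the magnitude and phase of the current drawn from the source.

Step 1 — Angular frequency: ω = 2π·f = 2π·1470 = 9236 rad/s.
Step 2 — Component impedances:
  R: Z = R = 21.5 Ω
  L: Z = jωL = j·9236·0.002 = 0 + j18.47 Ω
Step 3 — Series combination: Z_total = R + L = 21.5 + j18.47 Ω = 28.35∠40.7° Ω.
Step 4 — Source phasor: V = 46.5∠30.0° V = 40.27 + j23.25 V.
Step 5 — Ohm's law: I = V / Z_total = (40.27 + j23.25) / (21.5 + j18.47) = 1.612 - j0.3037 A.
Step 6 — Convert to polar: |I| = 1.64 A, ∠I = -10.7°.

I = 1.64∠-10.7° A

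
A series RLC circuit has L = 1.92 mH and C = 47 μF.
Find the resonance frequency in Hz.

Step 1 — Resonance condition Im(Z)=0 gives ω₀ = 1/√(LC).
Step 2 — ω₀ = 1/√(0.00192·4.7e-05) = 3329 rad/s.
Step 3 — f₀ = ω₀/(2π) = 529.8 Hz.

f₀ = 529.8 Hz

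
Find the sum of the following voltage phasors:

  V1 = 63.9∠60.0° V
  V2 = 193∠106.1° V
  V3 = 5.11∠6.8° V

Step 1 — Convert each phasor to rectangular form:
  V1 = 63.9·(cos(60.0°) + j·sin(60.0°)) = 31.95 + j55.34 V
  V2 = 193·(cos(106.1°) + j·sin(106.1°)) = -53.52 + j185.4 V
  V3 = 5.11·(cos(6.8°) + j·sin(6.8°)) = 5.074 + j0.605 V
Step 2 — Sum components: V_total = -16.5 + j241.4 V.
Step 3 — Convert to polar: |V_total| = 241.9 V, ∠V_total = 93.9°.

V_total = 241.9∠93.9° V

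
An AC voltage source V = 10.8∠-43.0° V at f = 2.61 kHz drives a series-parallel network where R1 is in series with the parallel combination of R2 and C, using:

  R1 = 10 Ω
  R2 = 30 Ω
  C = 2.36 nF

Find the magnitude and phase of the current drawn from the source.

Step 1 — Angular frequency: ω = 2π·f = 2π·2610 = 1.64e+04 rad/s.
Step 2 — Component impedances:
  R1: Z = R = 10 Ω
  R2: Z = R = 30 Ω
  C: Z = 1/(jωC) = -j/(ω·C) = 0 - j2.584e+04 Ω
Step 3 — Parallel branch: R2 || C = 1/(1/R2 + 1/C) = 30 - j0.03483 Ω.
Step 4 — Series with R1: Z_total = R1 + (R2 || C) = 40 - j0.03483 Ω = 40∠-0.0° Ω.
Step 5 — Source phasor: V = 10.8∠-43.0° V = 7.899 - j7.366 V.
Step 6 — Ohm's law: I = V / Z_total = (7.899 - j7.366) / (40 - j0.03483) = 0.1976 - j0.184 A.
Step 7 — Convert to polar: |I| = 0.27 A, ∠I = -43.0°.

I = 0.27∠-43.0° A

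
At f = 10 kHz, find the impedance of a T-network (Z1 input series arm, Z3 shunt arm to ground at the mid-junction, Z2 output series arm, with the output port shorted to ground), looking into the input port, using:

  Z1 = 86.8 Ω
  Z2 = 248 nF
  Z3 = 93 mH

Step 1 — Angular frequency: ω = 2π·f = 2π·1e+04 = 6.283e+04 rad/s.
Step 2 — Component impedances:
  Z1: Z = R = 86.8 Ω
  Z2: Z = 1/(jωC) = -j/(ω·C) = 0 - j64.18 Ω
  Z3: Z = jωL = j·6.283e+04·0.093 = 0 + j5843 Ω
Step 3 — With the output port shorted to ground, the output series arm Z2 runs from the junction to ground; the shunt arm Z3 also runs from the junction to ground. They appear in parallel: Z3 || Z2 = 0 - j64.89 Ω.
Step 4 — Series with input arm Z1: Z_in = Z1 + (Z3 || Z2) = 86.8 - j64.89 Ω = 108.4∠-36.8° Ω.

Z = 86.8 - j64.89 Ω = 108.4∠-36.8° Ω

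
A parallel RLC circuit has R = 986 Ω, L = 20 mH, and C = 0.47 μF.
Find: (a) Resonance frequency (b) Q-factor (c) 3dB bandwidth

Step 1 — Resonance: ω₀ = 1/√(LC) = 1/√(0.02·4.7e-07) = 1.031e+04 rad/s.
Step 2 — f₀ = ω₀/(2π) = 1642 Hz.
Step 3 — Parallel Q: Q = R/(ω₀L) = 986/(1.031e+04·0.02) = 4.78.
Step 4 — Bandwidth: Δω = ω₀/Q = 2158 rad/s; BW = Δω/(2π) = 343.4 Hz.

(a) f₀ = 1642 Hz  (b) Q = 4.78  (c) BW = 343.4 Hz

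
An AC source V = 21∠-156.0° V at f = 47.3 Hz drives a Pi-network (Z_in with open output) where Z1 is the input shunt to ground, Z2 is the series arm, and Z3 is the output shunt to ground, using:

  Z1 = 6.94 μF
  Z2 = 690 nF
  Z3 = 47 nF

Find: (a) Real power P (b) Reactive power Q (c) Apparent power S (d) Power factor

Step 1 — Angular frequency: ω = 2π·f = 2π·47.3 = 297.2 rad/s.
Step 2 — Component impedances:
  Z1: Z = 1/(jωC) = -j/(ω·C) = 0 - j484.8 Ω
  Z2: Z = 1/(jωC) = -j/(ω·C) = 0 - j4877 Ω
  Z3: Z = 1/(jωC) = -j/(ω·C) = 0 - j7.159e+04 Ω
Step 3 — With open output, the series arm Z2 and the output shunt Z3 appear in series to ground: Z2 + Z3 = 0 - j7.647e+04 Ω.
Step 4 — Parallel with input shunt Z1: Z_in = Z1 || (Z2 + Z3) = 0 - j481.8 Ω = 481.8∠-90.0° Ω.
Step 5 — Source phasor: V = 21∠-156.0° V = -19.18 - j8.541 V.
Step 6 — Current: I = V / Z = 0.01773 - j0.03982 A = 0.04359∠-66.0° A.
Step 7 — Complex power: S = V·I* = 0 - j0.9153 VA.
Step 8 — Real power: P = Re(S) = 0 W.
Step 9 — Reactive power: Q = Im(S) = -0.9153 VAR.
Step 10 — Apparent power: |S| = 0.9153 VA.
Step 11 — Power factor: PF = P/|S| = 0 (leading).

(a) P = 0 W  (b) Q = -0.9153 VAR  (c) S = 0.9153 VA  (d) PF = 0 (leading)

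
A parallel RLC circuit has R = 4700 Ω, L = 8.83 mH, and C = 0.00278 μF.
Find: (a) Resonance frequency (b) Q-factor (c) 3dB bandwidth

Step 1 — Resonance: ω₀ = 1/√(LC) = 1/√(0.00883·2.78e-09) = 2.018e+05 rad/s.
Step 2 — f₀ = ω₀/(2π) = 3.212e+04 Hz.
Step 3 — Parallel Q: Q = R/(ω₀L) = 4700/(2.018e+05·0.00883) = 2.637.
Step 4 — Bandwidth: Δω = ω₀/Q = 7.653e+04 rad/s; BW = Δω/(2π) = 1.218e+04 Hz.

(a) f₀ = 3.212e+04 Hz  (b) Q = 2.637  (c) BW = 1.218e+04 Hz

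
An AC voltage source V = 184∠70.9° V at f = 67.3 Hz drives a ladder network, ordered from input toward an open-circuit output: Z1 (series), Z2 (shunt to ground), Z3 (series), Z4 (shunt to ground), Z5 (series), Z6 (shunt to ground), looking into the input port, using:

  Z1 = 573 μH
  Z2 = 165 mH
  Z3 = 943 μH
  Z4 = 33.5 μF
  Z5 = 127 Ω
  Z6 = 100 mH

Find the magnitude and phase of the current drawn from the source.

Step 1 — Angular frequency: ω = 2π·f = 2π·67.3 = 422.9 rad/s.
Step 2 — Component impedances:
  Z1: Z = jωL = j·422.9·0.000573 = 0 + j0.2423 Ω
  Z2: Z = jωL = j·422.9·0.165 = 0 + j69.77 Ω
  Z3: Z = jωL = j·422.9·0.000943 = 0 + j0.3988 Ω
  Z4: Z = 1/(jωC) = -j/(ω·C) = 0 - j70.59 Ω
  Z5: Z = R = 127 Ω
  Z6: Z = jωL = j·422.9·0.1 = 0 + j42.29 Ω
Step 3 — Ladder network (open output): work backward from the far end, alternating series and parallel combinations. Z_in = 124.6 + j43.64 Ω = 132.1∠19.3° Ω.
Step 4 — Source phasor: V = 184∠70.9° V = 60.21 + j173.9 V.
Step 5 — Ohm's law: I = V / Z_total = (60.21 + j173.9) / (124.6 + j43.64) = 0.8653 + j1.092 A.
Step 6 — Convert to polar: |I| = 1.393 A, ∠I = 51.6°.

I = 1.393∠51.6° A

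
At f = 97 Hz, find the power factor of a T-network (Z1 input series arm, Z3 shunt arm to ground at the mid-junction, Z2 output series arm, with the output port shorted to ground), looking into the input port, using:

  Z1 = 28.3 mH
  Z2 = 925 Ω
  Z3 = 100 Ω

Step 1 — Angular frequency: ω = 2π·f = 2π·97 = 609.5 rad/s.
Step 2 — Component impedances:
  Z1: Z = jωL = j·609.5·0.0283 = 0 + j17.25 Ω
  Z2: Z = R = 925 Ω
  Z3: Z = R = 100 Ω
Step 3 — With the output port shorted to ground, the output series arm Z2 runs from the junction to ground; the shunt arm Z3 also runs from the junction to ground. They appear in parallel: Z3 || Z2 = 90.24 Ω.
Step 4 — Series with input arm Z1: Z_in = Z1 + (Z3 || Z2) = 90.24 + j17.25 Ω = 91.88∠10.8° Ω.
Step 5 — Power factor: PF = cos(φ) = Re(Z)/|Z| = 90.24/91.88 = 0.9822.
Step 6 — Type: Im(Z) = 17.25 ⇒ lagging (phase φ = 10.8°).

PF = 0.9822 (lagging, φ = 10.8°)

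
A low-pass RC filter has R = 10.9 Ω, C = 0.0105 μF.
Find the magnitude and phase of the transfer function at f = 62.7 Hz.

Step 1 — Angular frequency: ω = 2π·62.7 = 394 rad/s.
Step 2 — Transfer function: H(jω) = 1/(1 + jωRC).
Step 3 — Denominator: 1 + jωRC = 1 + j·394·10.9·1.05e-08 = 1 + j4.509e-05.
Step 4 — H = 1 - j4.509e-05.
Step 5 — Magnitude: |H| = 1 (-0.0 dB); phase: φ = -0.0°.

|H| = 1 (-0.0 dB), φ = -0.0°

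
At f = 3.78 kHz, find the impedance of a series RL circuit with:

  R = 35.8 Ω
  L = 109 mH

Step 1 — Angular frequency: ω = 2π·f = 2π·3780 = 2.375e+04 rad/s.
Step 2 — Component impedances:
  R: Z = R = 35.8 Ω
  L: Z = jωL = j·2.375e+04·0.109 = 0 + j2589 Ω
Step 3 — Series combination: Z_total = R + L = 35.8 + j2589 Ω = 2589∠89.2° Ω.

Z = 35.8 + j2589 Ω = 2589∠89.2° Ω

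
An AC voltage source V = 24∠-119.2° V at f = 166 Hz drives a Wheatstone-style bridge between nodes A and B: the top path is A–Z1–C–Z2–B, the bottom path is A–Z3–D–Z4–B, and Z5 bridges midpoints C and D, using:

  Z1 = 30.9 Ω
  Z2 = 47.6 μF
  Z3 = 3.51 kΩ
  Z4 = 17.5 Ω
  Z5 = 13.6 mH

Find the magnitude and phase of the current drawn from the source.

Step 1 — Angular frequency: ω = 2π·f = 2π·166 = 1043 rad/s.
Step 2 — Component impedances:
  Z1: Z = R = 30.9 Ω
  Z2: Z = 1/(jωC) = -j/(ω·C) = 0 - j20.14 Ω
  Z3: Z = R = 3510 Ω
  Z4: Z = R = 17.5 Ω
  Z5: Z = jωL = j·1043·0.0136 = 0 + j14.18 Ω
Step 3 — Bridge requires nodal analysis (the Z5 bridge couples midpoints C and D, so the two paths cannot be reduced to a simple series/parallel combination). Setting node B to ground and injecting 1 A at node A, the 3-node admittance system at A, C, D solves to V_A = Z_AB = 51.1 - j13.19 Ω = 52.77∠-14.5° Ω.
Step 4 — Source phasor: V = 24∠-119.2° V = -11.71 - j20.95 V.
Step 5 — Ohm's law: I = V / Z_total = (-11.71 - j20.95) / (51.1 - j13.19) = -0.1156 - j0.4398 A.
Step 6 — Convert to polar: |I| = 0.4548 A, ∠I = -104.7°.

I = 0.4548∠-104.7° A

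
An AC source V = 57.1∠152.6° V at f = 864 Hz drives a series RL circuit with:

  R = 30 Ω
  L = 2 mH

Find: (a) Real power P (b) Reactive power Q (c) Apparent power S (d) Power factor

Step 1 — Angular frequency: ω = 2π·f = 2π·864 = 5429 rad/s.
Step 2 — Component impedances:
  R: Z = R = 30 Ω
  L: Z = jωL = j·5429·0.002 = 0 + j10.86 Ω
Step 3 — Series combination: Z_total = R + L = 30 + j10.86 Ω = 31.9∠19.9° Ω.
Step 4 — Source phasor: V = 57.1∠152.6° V = -50.69 + j26.28 V.
Step 5 — Current: I = V / Z = -1.214 + j1.315 A = 1.79∠132.7° A.
Step 6 — Complex power: S = V·I* = 96.09 + j34.78 VA.
Step 7 — Real power: P = Re(S) = 96.09 W.
Step 8 — Reactive power: Q = Im(S) = 34.78 VAR.
Step 9 — Apparent power: |S| = 102.2 VA.
Step 10 — Power factor: PF = P/|S| = 0.9403 (lagging).

(a) P = 96.09 W  (b) Q = 34.78 VAR  (c) S = 102.2 VA  (d) PF = 0.9403 (lagging)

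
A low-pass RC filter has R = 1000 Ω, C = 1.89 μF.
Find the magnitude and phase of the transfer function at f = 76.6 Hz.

Step 1 — Angular frequency: ω = 2π·76.6 = 481.3 rad/s.
Step 2 — Transfer function: H(jω) = 1/(1 + jωRC).
Step 3 — Denominator: 1 + jωRC = 1 + j·481.3·1000·1.89e-06 = 1 + j0.9096.
Step 4 — H = 0.5472 - j0.4978.
Step 5 — Magnitude: |H| = 0.7397 (-2.6 dB); phase: φ = -42.3°.

|H| = 0.7397 (-2.6 dB), φ = -42.3°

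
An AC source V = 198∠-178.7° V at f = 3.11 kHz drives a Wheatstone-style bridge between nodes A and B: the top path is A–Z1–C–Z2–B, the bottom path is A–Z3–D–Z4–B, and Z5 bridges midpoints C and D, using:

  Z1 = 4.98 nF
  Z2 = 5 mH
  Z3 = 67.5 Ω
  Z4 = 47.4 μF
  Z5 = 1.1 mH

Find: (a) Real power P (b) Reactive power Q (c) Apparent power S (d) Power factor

Step 1 — Angular frequency: ω = 2π·f = 2π·3110 = 1.954e+04 rad/s.
Step 2 — Component impedances:
  Z1: Z = 1/(jωC) = -j/(ω·C) = 0 - j1.028e+04 Ω
  Z2: Z = jωL = j·1.954e+04·0.005 = 0 + j97.7 Ω
  Z3: Z = R = 67.5 Ω
  Z4: Z = 1/(jωC) = -j/(ω·C) = 0 - j1.08 Ω
  Z5: Z = jωL = j·1.954e+04·0.0011 = 0 + j21.49 Ω
Step 3 — Bridge requires nodal analysis (the Z5 bridge couples midpoints C and D, so the two paths cannot be reduced to a simple series/parallel combination). Setting node B to ground and injecting 1 A at node A, the 3-node admittance system at A, C, D solves to V_A = Z_AB = 67.49 - j1.534 Ω = 67.51∠-1.3° Ω.
Step 4 — Source phasor: V = 198∠-178.7° V = -197.9 - j4.492 V.
Step 5 — Current: I = V / Z = -2.93 - j0.1331 A = 2.933∠-177.4° A.
Step 6 — Complex power: S = V·I* = 580.5 - j13.19 VA.
Step 7 — Real power: P = Re(S) = 580.5 W.
Step 8 — Reactive power: Q = Im(S) = -13.19 VAR.
Step 9 — Apparent power: |S| = 580.7 VA.
Step 10 — Power factor: PF = P/|S| = 0.9997 (leading).

(a) P = 580.5 W  (b) Q = -13.19 VAR  (c) S = 580.7 VA  (d) PF = 0.9997 (leading)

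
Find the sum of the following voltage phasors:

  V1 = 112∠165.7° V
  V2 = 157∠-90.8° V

Step 1 — Convert each phasor to rectangular form:
  V1 = 112·(cos(165.7°) + j·sin(165.7°)) = -108.5 + j27.66 V
  V2 = 157·(cos(-90.8°) + j·sin(-90.8°)) = -2.192 - j157 V
Step 2 — Sum components: V_total = -110.7 - j129.3 V.
Step 3 — Convert to polar: |V_total| = 170.2 V, ∠V_total = -130.6°.

V_total = 170.2∠-130.6° V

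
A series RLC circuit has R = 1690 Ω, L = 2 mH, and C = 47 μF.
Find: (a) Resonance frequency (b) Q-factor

Step 1 — Resonance condition Im(Z)=0 gives ω₀ = 1/√(LC).
Step 2 — ω₀ = 1/√(0.002·4.7e-05) = 3262 rad/s.
Step 3 — f₀ = ω₀/(2π) = 519.1 Hz.
Step 4 — Series Q: Q = ω₀L/R = 3262·0.002/1690 = 0.00386.

(a) f₀ = 519.1 Hz  (b) Q = 0.00386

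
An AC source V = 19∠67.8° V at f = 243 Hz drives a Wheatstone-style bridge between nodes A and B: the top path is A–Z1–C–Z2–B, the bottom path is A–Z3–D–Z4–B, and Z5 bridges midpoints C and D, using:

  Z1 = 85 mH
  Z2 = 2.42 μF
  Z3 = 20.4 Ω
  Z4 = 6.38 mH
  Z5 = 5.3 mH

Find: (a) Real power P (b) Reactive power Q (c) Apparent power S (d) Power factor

Step 1 — Angular frequency: ω = 2π·f = 2π·243 = 1527 rad/s.
Step 2 — Component impedances:
  Z1: Z = jωL = j·1527·0.085 = 0 + j129.8 Ω
  Z2: Z = 1/(jωC) = -j/(ω·C) = 0 - j270.6 Ω
  Z3: Z = R = 20.4 Ω
  Z4: Z = jωL = j·1527·0.00638 = 0 + j9.741 Ω
  Z5: Z = jωL = j·1527·0.0053 = 0 + j8.092 Ω
Step 3 — Bridge requires nodal analysis (the Z5 bridge couples midpoints C and D, so the two paths cannot be reduced to a simple series/parallel combination). Setting node B to ground and injecting 1 A at node A, the 3-node admittance system at A, C, D solves to V_A = Z_AB = 20.05 + j13.08 Ω = 23.94∠33.1° Ω.
Step 4 — Source phasor: V = 19∠67.8° V = 7.179 + j17.59 V.
Step 5 — Current: I = V / Z = 0.6525 + j0.4517 A = 0.7936∠34.7° A.
Step 6 — Complex power: S = V·I* = 12.63 + j8.236 VA.
Step 7 — Real power: P = Re(S) = 12.63 W.
Step 8 — Reactive power: Q = Im(S) = 8.236 VAR.
Step 9 — Apparent power: |S| = 15.08 VA.
Step 10 — Power factor: PF = P/|S| = 0.8376 (lagging).

(a) P = 12.63 W  (b) Q = 8.236 VAR  (c) S = 15.08 VA  (d) PF = 0.8376 (lagging)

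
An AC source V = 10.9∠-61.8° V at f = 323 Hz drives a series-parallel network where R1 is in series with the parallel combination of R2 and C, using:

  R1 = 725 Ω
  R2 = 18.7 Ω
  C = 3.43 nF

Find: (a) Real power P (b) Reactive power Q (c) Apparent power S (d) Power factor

Step 1 — Angular frequency: ω = 2π·f = 2π·323 = 2029 rad/s.
Step 2 — Component impedances:
  R1: Z = R = 725 Ω
  R2: Z = R = 18.7 Ω
  C: Z = 1/(jωC) = -j/(ω·C) = 0 - j1.437e+05 Ω
Step 3 — Parallel branch: R2 || C = 1/(1/R2 + 1/C) = 18.7 - j0.002434 Ω.
Step 4 — Series with R1: Z_total = R1 + (R2 || C) = 743.7 - j0.002434 Ω = 743.7∠-0.0° Ω.
Step 5 — Source phasor: V = 10.9∠-61.8° V = 5.151 - j9.606 V.
Step 6 — Current: I = V / Z = 0.006926 - j0.01292 A = 0.01466∠-61.8° A.
Step 7 — Complex power: S = V·I* = 0.1598 - j5.229e-07 VA.
Step 8 — Real power: P = Re(S) = 0.1598 W.
Step 9 — Reactive power: Q = Im(S) = -5.229e-07 VAR.
Step 10 — Apparent power: |S| = 0.1598 VA.
Step 11 — Power factor: PF = P/|S| = 1 (leading).

(a) P = 0.1598 W  (b) Q = -5.229e-07 VAR  (c) S = 0.1598 VA  (d) PF = 1 (leading)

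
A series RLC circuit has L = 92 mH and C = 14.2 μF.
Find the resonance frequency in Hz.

Step 1 — Resonance condition Im(Z)=0 gives ω₀ = 1/√(LC).
Step 2 — ω₀ = 1/√(0.092·1.42e-05) = 874.9 rad/s.
Step 3 — f₀ = ω₀/(2π) = 139.2 Hz.

f₀ = 139.2 Hz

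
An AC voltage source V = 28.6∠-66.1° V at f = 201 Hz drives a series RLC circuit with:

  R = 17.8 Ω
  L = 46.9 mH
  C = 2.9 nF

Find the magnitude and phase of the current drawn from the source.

Step 1 — Angular frequency: ω = 2π·f = 2π·201 = 1263 rad/s.
Step 2 — Component impedances:
  R: Z = R = 17.8 Ω
  L: Z = jωL = j·1263·0.0469 = 0 + j59.23 Ω
  C: Z = 1/(jωC) = -j/(ω·C) = 0 - j2.73e+05 Ω
Step 3 — Series combination: Z_total = R + L + C = 17.8 - j2.73e+05 Ω = 2.73e+05∠-90.0° Ω.
Step 4 — Source phasor: V = 28.6∠-66.1° V = 11.59 - j26.15 V.
Step 5 — Ohm's law: I = V / Z_total = (11.59 - j26.15) / (17.8 - j2.73e+05) = 9.579e-05 + j4.244e-05 A.
Step 6 — Convert to polar: |I| = 0.0001048 A, ∠I = 23.9°.

I = 0.0001048∠23.9° A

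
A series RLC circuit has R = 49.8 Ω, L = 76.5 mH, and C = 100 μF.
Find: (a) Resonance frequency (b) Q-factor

Step 1 — Resonance condition Im(Z)=0 gives ω₀ = 1/√(LC).
Step 2 — ω₀ = 1/√(0.0765·0.0001) = 361.6 rad/s.
Step 3 — f₀ = ω₀/(2π) = 57.54 Hz.
Step 4 — Series Q: Q = ω₀L/R = 361.6·0.0765/49.8 = 0.5554.

(a) f₀ = 57.54 Hz  (b) Q = 0.5554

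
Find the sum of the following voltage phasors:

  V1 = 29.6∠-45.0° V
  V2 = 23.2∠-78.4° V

Step 1 — Convert each phasor to rectangular form:
  V1 = 29.6·(cos(-45.0°) + j·sin(-45.0°)) = 20.93 - j20.93 V
  V2 = 23.2·(cos(-78.4°) + j·sin(-78.4°)) = 4.665 - j22.73 V
Step 2 — Sum components: V_total = 25.6 - j43.66 V.
Step 3 — Convert to polar: |V_total| = 50.61 V, ∠V_total = -59.6°.

V_total = 50.61∠-59.6° V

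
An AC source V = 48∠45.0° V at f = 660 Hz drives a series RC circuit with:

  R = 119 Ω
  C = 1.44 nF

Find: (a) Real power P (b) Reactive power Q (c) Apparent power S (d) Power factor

Step 1 — Angular frequency: ω = 2π·f = 2π·660 = 4147 rad/s.
Step 2 — Component impedances:
  R: Z = R = 119 Ω
  C: Z = 1/(jωC) = -j/(ω·C) = 0 - j1.675e+05 Ω
Step 3 — Series combination: Z_total = R + C = 119 - j1.675e+05 Ω = 1.675e+05∠-90.0° Ω.
Step 4 — Source phasor: V = 48∠45.0° V = 33.94 + j33.94 V.
Step 5 — Current: I = V / Z = -0.0002025 + j0.0002028 A = 0.0002866∠135.0° A.
Step 6 — Complex power: S = V·I* = 9.777e-06 - j0.01376 VA.
Step 7 — Real power: P = Re(S) = 9.777e-06 W.
Step 8 — Reactive power: Q = Im(S) = -0.01376 VAR.
Step 9 — Apparent power: |S| = 0.01376 VA.
Step 10 — Power factor: PF = P/|S| = 0.0007106 (leading).

(a) P = 9.777e-06 W  (b) Q = -0.01376 VAR  (c) S = 0.01376 VA  (d) PF = 0.0007106 (leading)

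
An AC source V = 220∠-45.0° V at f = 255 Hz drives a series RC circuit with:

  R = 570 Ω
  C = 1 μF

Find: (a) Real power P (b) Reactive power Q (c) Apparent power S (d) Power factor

Step 1 — Angular frequency: ω = 2π·f = 2π·255 = 1602 rad/s.
Step 2 — Component impedances:
  R: Z = R = 570 Ω
  C: Z = 1/(jωC) = -j/(ω·C) = 0 - j624.1 Ω
Step 3 — Series combination: Z_total = R + C = 570 - j624.1 Ω = 845.2∠-47.6° Ω.
Step 4 — Source phasor: V = 220∠-45.0° V = 155.6 - j155.6 V.
Step 5 — Current: I = V / Z = 0.26 + j0.01179 A = 0.2603∠2.6° A.
Step 6 — Complex power: S = V·I* = 38.61 - j42.28 VA.
Step 7 — Real power: P = Re(S) = 38.61 W.
Step 8 — Reactive power: Q = Im(S) = -42.28 VAR.
Step 9 — Apparent power: |S| = 57.26 VA.
Step 10 — Power factor: PF = P/|S| = 0.6744 (leading).

(a) P = 38.61 W  (b) Q = -42.28 VAR  (c) S = 57.26 VA  (d) PF = 0.6744 (leading)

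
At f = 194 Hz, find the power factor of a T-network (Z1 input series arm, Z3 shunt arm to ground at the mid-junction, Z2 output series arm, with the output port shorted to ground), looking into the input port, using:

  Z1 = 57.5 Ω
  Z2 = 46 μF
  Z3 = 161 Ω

Step 1 — Angular frequency: ω = 2π·f = 2π·194 = 1219 rad/s.
Step 2 — Component impedances:
  Z1: Z = R = 57.5 Ω
  Z2: Z = 1/(jωC) = -j/(ω·C) = 0 - j17.83 Ω
  Z3: Z = R = 161 Ω
Step 3 — With the output port shorted to ground, the output series arm Z2 runs from the junction to ground; the shunt arm Z3 also runs from the junction to ground. They appear in parallel: Z3 || Z2 = 1.952 - j17.62 Ω.
Step 4 — Series with input arm Z1: Z_in = Z1 + (Z3 || Z2) = 59.45 - j17.62 Ω = 62.01∠-16.5° Ω.
Step 5 — Power factor: PF = cos(φ) = Re(Z)/|Z| = 59.452/62.007 = 0.9588.
Step 6 — Type: Im(Z) = -17.62 ⇒ leading (phase φ = -16.5°).

PF = 0.9588 (leading, φ = -16.5°)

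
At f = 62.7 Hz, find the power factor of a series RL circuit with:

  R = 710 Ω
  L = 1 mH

Step 1 — Angular frequency: ω = 2π·f = 2π·62.7 = 394 rad/s.
Step 2 — Component impedances:
  R: Z = R = 710 Ω
  L: Z = jωL = j·394·0.001 = 0 + j0.394 Ω
Step 3 — Series combination: Z_total = R + L = 710 + j0.394 Ω = 710∠0.0° Ω.
Step 4 — Power factor: PF = cos(φ) = Re(Z)/|Z| = 710/710 = 1.
Step 5 — Type: Im(Z) = 0.394 ⇒ lagging (phase φ = 0.0°).

PF = 1 (lagging, φ = 0.0°)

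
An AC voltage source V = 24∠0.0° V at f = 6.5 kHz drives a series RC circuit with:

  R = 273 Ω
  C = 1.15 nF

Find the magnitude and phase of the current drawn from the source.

Step 1 — Angular frequency: ω = 2π·f = 2π·6500 = 4.084e+04 rad/s.
Step 2 — Component impedances:
  R: Z = R = 273 Ω
  C: Z = 1/(jωC) = -j/(ω·C) = 0 - j2.129e+04 Ω
Step 3 — Series combination: Z_total = R + C = 273 - j2.129e+04 Ω = 2.129e+04∠-89.3° Ω.
Step 4 — Source phasor: V = 24∠0.0° V = 24 V.
Step 5 — Ohm's law: I = V / Z_total = (24) / (273 - j2.129e+04) = 1.445e-05 + j0.001127 A.
Step 6 — Convert to polar: |I| = 0.001127 A, ∠I = 89.3°.

I = 0.001127∠89.3° A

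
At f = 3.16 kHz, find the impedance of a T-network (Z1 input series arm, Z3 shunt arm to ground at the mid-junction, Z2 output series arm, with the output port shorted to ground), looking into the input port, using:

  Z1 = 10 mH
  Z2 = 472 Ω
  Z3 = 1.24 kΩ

Step 1 — Angular frequency: ω = 2π·f = 2π·3160 = 1.985e+04 rad/s.
Step 2 — Component impedances:
  Z1: Z = jωL = j·1.985e+04·0.01 = 0 + j198.5 Ω
  Z2: Z = R = 472 Ω
  Z3: Z = R = 1240 Ω
Step 3 — With the output port shorted to ground, the output series arm Z2 runs from the junction to ground; the shunt arm Z3 also runs from the junction to ground. They appear in parallel: Z3 || Z2 = 341.9 Ω.
Step 4 — Series with input arm Z1: Z_in = Z1 + (Z3 || Z2) = 341.9 + j198.5 Ω = 395.3∠30.1° Ω.

Z = 341.9 + j198.5 Ω = 395.3∠30.1° Ω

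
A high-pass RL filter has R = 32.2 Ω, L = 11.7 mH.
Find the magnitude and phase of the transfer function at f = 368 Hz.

Step 1 — Angular frequency: ω = 2π·368 = 2312 rad/s.
Step 2 — Transfer function: H(jω) = jωL/(R + jωL).
Step 3 — Numerator jωL = j·27.05; denominator R + jωL = 32.2 + j27.05.
Step 4 — H = 0.4138 + j0.4925.
Step 5 — Magnitude: |H| = 0.6433 (-3.8 dB); phase: φ = 50.0°.

|H| = 0.6433 (-3.8 dB), φ = 50.0°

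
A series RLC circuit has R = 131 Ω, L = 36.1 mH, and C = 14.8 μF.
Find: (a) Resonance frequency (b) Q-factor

Step 1 — Resonance condition Im(Z)=0 gives ω₀ = 1/√(LC).
Step 2 — ω₀ = 1/√(0.0361·1.48e-05) = 1368 rad/s.
Step 3 — f₀ = ω₀/(2π) = 217.7 Hz.
Step 4 — Series Q: Q = ω₀L/R = 1368·0.0361/131 = 0.377.

(a) f₀ = 217.7 Hz  (b) Q = 0.377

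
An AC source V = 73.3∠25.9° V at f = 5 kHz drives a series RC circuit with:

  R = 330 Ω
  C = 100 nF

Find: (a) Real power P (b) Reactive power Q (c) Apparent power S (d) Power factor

Step 1 — Angular frequency: ω = 2π·f = 2π·5000 = 3.142e+04 rad/s.
Step 2 — Component impedances:
  R: Z = R = 330 Ω
  C: Z = 1/(jωC) = -j/(ω·C) = 0 - j318.3 Ω
Step 3 — Series combination: Z_total = R + C = 330 - j318.3 Ω = 458.5∠-44.0° Ω.
Step 4 — Source phasor: V = 73.3∠25.9° V = 65.94 + j32.02 V.
Step 5 — Current: I = V / Z = 0.05503 + j0.1501 A = 0.1599∠69.9° A.
Step 6 — Complex power: S = V·I* = 8.434 - j8.135 VA.
Step 7 — Real power: P = Re(S) = 8.434 W.
Step 8 — Reactive power: Q = Im(S) = -8.135 VAR.
Step 9 — Apparent power: |S| = 11.72 VA.
Step 10 — Power factor: PF = P/|S| = 0.7197 (leading).

(a) P = 8.434 W  (b) Q = -8.135 VAR  (c) S = 11.72 VA  (d) PF = 0.7197 (leading)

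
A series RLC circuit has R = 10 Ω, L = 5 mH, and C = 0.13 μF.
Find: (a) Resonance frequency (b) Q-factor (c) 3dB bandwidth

Step 1 — Resonance: ω₀ = 1/√(LC) = 1/√(0.005·1.3e-07) = 3.922e+04 rad/s.
Step 2 — f₀ = ω₀/(2π) = 6243 Hz.
Step 3 — Series Q: Q = ω₀L/R = 3.922e+04·0.005/10 = 19.61.
Step 4 — Bandwidth: Δω = ω₀/Q = 2000 rad/s; BW = Δω/(2π) = 318.3 Hz.

(a) f₀ = 6243 Hz  (b) Q = 19.61  (c) BW = 318.3 Hz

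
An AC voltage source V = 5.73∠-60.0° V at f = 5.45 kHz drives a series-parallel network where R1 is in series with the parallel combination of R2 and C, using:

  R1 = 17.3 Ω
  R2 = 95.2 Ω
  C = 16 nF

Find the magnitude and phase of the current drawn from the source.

Step 1 — Angular frequency: ω = 2π·f = 2π·5450 = 3.424e+04 rad/s.
Step 2 — Component impedances:
  R1: Z = R = 17.3 Ω
  R2: Z = R = 95.2 Ω
  C: Z = 1/(jωC) = -j/(ω·C) = 0 - j1825 Ω
Step 3 — Parallel branch: R2 || C = 1/(1/R2 + 1/C) = 94.94 - j4.952 Ω.
Step 4 — Series with R1: Z_total = R1 + (R2 || C) = 112.2 - j4.952 Ω = 112.4∠-2.5° Ω.
Step 5 — Source phasor: V = 5.73∠-60.0° V = 2.865 - j4.962 V.
Step 6 — Ohm's law: I = V / Z_total = (2.865 - j4.962) / (112.2 - j4.952) = 0.02742 - j0.043 A.
Step 7 — Convert to polar: |I| = 0.051 A, ∠I = -57.5°.

I = 0.051∠-57.5° A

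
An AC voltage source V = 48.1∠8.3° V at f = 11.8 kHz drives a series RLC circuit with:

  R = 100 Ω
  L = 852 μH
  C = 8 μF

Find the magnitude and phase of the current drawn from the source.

Step 1 — Angular frequency: ω = 2π·f = 2π·1.18e+04 = 7.414e+04 rad/s.
Step 2 — Component impedances:
  R: Z = R = 100 Ω
  L: Z = jωL = j·7.414e+04·0.000852 = 0 + j63.17 Ω
  C: Z = 1/(jωC) = -j/(ω·C) = 0 - j1.686 Ω
Step 3 — Series combination: Z_total = R + L + C = 100 + j61.48 Ω = 117.4∠31.6° Ω.
Step 4 — Source phasor: V = 48.1∠8.3° V = 47.6 + j6.944 V.
Step 5 — Ohm's law: I = V / Z_total = (47.6 + j6.944) / (100 + j61.48) = 0.3764 - j0.162 A.
Step 6 — Convert to polar: |I| = 0.4097 A, ∠I = -23.3°.

I = 0.4097∠-23.3° A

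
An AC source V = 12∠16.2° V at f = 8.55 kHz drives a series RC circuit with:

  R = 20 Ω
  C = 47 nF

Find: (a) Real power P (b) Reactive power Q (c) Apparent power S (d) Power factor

Step 1 — Angular frequency: ω = 2π·f = 2π·8550 = 5.372e+04 rad/s.
Step 2 — Component impedances:
  R: Z = R = 20 Ω
  C: Z = 1/(jωC) = -j/(ω·C) = 0 - j396.1 Ω
Step 3 — Series combination: Z_total = R + C = 20 - j396.1 Ω = 396.6∠-87.1° Ω.
Step 4 — Source phasor: V = 12∠16.2° V = 11.52 + j3.348 V.
Step 5 — Current: I = V / Z = -0.006966 + j0.02945 A = 0.03026∠103.3° A.
Step 6 — Complex power: S = V·I* = 0.01831 - j0.3627 VA.
Step 7 — Real power: P = Re(S) = 0.01831 W.
Step 8 — Reactive power: Q = Im(S) = -0.3627 VAR.
Step 9 — Apparent power: |S| = 0.3631 VA.
Step 10 — Power factor: PF = P/|S| = 0.05043 (leading).

(a) P = 0.01831 W  (b) Q = -0.3627 VAR  (c) S = 0.3631 VA  (d) PF = 0.05043 (leading)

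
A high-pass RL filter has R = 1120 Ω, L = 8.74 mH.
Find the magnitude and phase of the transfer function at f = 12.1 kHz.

Step 1 — Angular frequency: ω = 2π·1.21e+04 = 7.603e+04 rad/s.
Step 2 — Transfer function: H(jω) = jωL/(R + jωL).
Step 3 — Numerator jωL = j·664.5; denominator R + jωL = 1120 + j664.5.
Step 4 — H = 0.2603 + j0.4388.
Step 5 — Magnitude: |H| = 0.5102 (-5.8 dB); phase: φ = 59.3°.

|H| = 0.5102 (-5.8 dB), φ = 59.3°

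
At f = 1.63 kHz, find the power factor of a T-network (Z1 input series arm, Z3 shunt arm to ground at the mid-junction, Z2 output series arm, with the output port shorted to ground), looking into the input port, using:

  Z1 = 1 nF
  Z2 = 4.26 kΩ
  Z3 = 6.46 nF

Step 1 — Angular frequency: ω = 2π·f = 2π·1630 = 1.024e+04 rad/s.
Step 2 — Component impedances:
  Z1: Z = 1/(jωC) = -j/(ω·C) = 0 - j9.764e+04 Ω
  Z2: Z = R = 4260 Ω
  Z3: Z = 1/(jωC) = -j/(ω·C) = 0 - j1.511e+04 Ω
Step 3 — With the output port shorted to ground, the output series arm Z2 runs from the junction to ground; the shunt arm Z3 also runs from the junction to ground. They appear in parallel: Z3 || Z2 = 3947 - j1112 Ω.
Step 4 — Series with input arm Z1: Z_in = Z1 + (Z3 || Z2) = 3947 - j9.875e+04 Ω = 9.883e+04∠-87.7° Ω.
Step 5 — Power factor: PF = cos(φ) = Re(Z)/|Z| = 3946.5/98832 = 0.03993.
Step 6 — Type: Im(Z) = -9.875e+04 ⇒ leading (phase φ = -87.7°).

PF = 0.03993 (leading, φ = -87.7°)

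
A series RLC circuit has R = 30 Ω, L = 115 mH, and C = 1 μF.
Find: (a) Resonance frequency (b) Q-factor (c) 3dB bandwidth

Step 1 — Resonance condition Im(Z)=0 gives ω₀ = 1/√(LC).
Step 2 — ω₀ = 1/√(0.115·1e-06) = 2949 rad/s.
Step 3 — f₀ = ω₀/(2π) = 469.3 Hz.
Step 4 — Series Q: Q = ω₀L/R = 2949·0.115/30 = 11.3.
Step 5 — 3dB bandwidth: Δω = ω₀/Q = 260.9 rad/s; BW = Δω/(2π) = 41.52 Hz.

(a) f₀ = 469.3 Hz  (b) Q = 11.3  (c) BW = 41.52 Hz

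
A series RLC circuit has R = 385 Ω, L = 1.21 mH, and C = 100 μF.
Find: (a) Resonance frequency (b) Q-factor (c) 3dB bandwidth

Step 1 — Resonance: ω₀ = 1/√(LC) = 1/√(0.00121·0.0001) = 2875 rad/s.
Step 2 — f₀ = ω₀/(2π) = 457.5 Hz.
Step 3 — Series Q: Q = ω₀L/R = 2875·0.00121/385 = 0.009035.
Step 4 — Bandwidth: Δω = ω₀/Q = 3.182e+05 rad/s; BW = Δω/(2π) = 5.064e+04 Hz.

(a) f₀ = 457.5 Hz  (b) Q = 0.009035  (c) BW = 5.064e+04 Hz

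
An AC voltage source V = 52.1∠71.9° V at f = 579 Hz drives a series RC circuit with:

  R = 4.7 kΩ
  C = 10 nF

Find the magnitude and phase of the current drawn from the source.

Step 1 — Angular frequency: ω = 2π·f = 2π·579 = 3638 rad/s.
Step 2 — Component impedances:
  R: Z = R = 4700 Ω
  C: Z = 1/(jωC) = -j/(ω·C) = 0 - j2.749e+04 Ω
Step 3 — Series combination: Z_total = R + C = 4700 - j2.749e+04 Ω = 2.789e+04∠-80.3° Ω.
Step 4 — Source phasor: V = 52.1∠71.9° V = 16.19 + j49.52 V.
Step 5 — Ohm's law: I = V / Z_total = (16.19 + j49.52) / (4700 - j2.749e+04) = -0.001653 + j0.0008714 A.
Step 6 — Convert to polar: |I| = 0.001868 A, ∠I = 152.2°.

I = 0.001868∠152.2° A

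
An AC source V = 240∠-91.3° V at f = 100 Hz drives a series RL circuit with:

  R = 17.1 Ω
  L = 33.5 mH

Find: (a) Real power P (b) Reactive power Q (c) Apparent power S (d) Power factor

Step 1 — Angular frequency: ω = 2π·f = 2π·100 = 628.3 rad/s.
Step 2 — Component impedances:
  R: Z = R = 17.1 Ω
  L: Z = jωL = j·628.3·0.0335 = 0 + j21.05 Ω
Step 3 — Series combination: Z_total = R + L = 17.1 + j21.05 Ω = 27.12∠50.9° Ω.
Step 4 — Source phasor: V = 240∠-91.3° V = -5.445 - j239.9 V.
Step 5 — Current: I = V / Z = -6.994 - j5.423 A = 8.85∠-142.2° A.
Step 6 — Complex power: S = V·I* = 1339 + j1649 VA.
Step 7 — Real power: P = Re(S) = 1339 W.
Step 8 — Reactive power: Q = Im(S) = 1649 VAR.
Step 9 — Apparent power: |S| = 2124 VA.
Step 10 — Power factor: PF = P/|S| = 0.6305 (lagging).

(a) P = 1339 W  (b) Q = 1649 VAR  (c) S = 2124 VA  (d) PF = 0.6305 (lagging)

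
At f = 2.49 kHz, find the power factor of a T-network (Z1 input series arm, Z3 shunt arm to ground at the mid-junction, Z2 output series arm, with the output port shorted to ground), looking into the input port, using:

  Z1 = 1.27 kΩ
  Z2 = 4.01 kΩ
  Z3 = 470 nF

Step 1 — Angular frequency: ω = 2π·f = 2π·2490 = 1.565e+04 rad/s.
Step 2 — Component impedances:
  Z1: Z = R = 1270 Ω
  Z2: Z = R = 4010 Ω
  Z3: Z = 1/(jωC) = -j/(ω·C) = 0 - j136 Ω
Step 3 — With the output port shorted to ground, the output series arm Z2 runs from the junction to ground; the shunt arm Z3 also runs from the junction to ground. They appear in parallel: Z3 || Z2 = 4.607 - j135.8 Ω.
Step 4 — Series with input arm Z1: Z_in = Z1 + (Z3 || Z2) = 1275 - j135.8 Ω = 1282∠-6.1° Ω.
Step 5 — Power factor: PF = cos(φ) = Re(Z)/|Z| = 1274.6/1281.8 = 0.9944.
Step 6 — Type: Im(Z) = -135.8 ⇒ leading (phase φ = -6.1°).

PF = 0.9944 (leading, φ = -6.1°)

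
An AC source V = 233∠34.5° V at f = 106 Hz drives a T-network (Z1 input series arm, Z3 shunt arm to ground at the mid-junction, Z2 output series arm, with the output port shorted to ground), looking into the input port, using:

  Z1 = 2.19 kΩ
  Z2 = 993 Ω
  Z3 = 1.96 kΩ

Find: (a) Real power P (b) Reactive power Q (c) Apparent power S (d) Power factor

Step 1 — Angular frequency: ω = 2π·f = 2π·106 = 666 rad/s.
Step 2 — Component impedances:
  Z1: Z = R = 2190 Ω
  Z2: Z = R = 993 Ω
  Z3: Z = R = 1960 Ω
Step 3 — With the output port shorted to ground, the output series arm Z2 runs from the junction to ground; the shunt arm Z3 also runs from the junction to ground. They appear in parallel: Z3 || Z2 = 659.1 Ω.
Step 4 — Series with input arm Z1: Z_in = Z1 + (Z3 || Z2) = 2849 Ω = 2849∠0.0° Ω.
Step 5 — Source phasor: V = 233∠34.5° V = 192 + j132 V.
Step 6 — Current: I = V / Z = 0.0674 + j0.04632 A = 0.08178∠34.5° A.
Step 7 — Complex power: S = V·I* = 19.05 VA.
Step 8 — Real power: P = Re(S) = 19.05 W.
Step 9 — Reactive power: Q = Im(S) = 0 VAR.
Step 10 — Apparent power: |S| = 19.05 VA.
Step 11 — Power factor: PF = P/|S| = 1 (unity).

(a) P = 19.05 W  (b) Q = 0 VAR  (c) S = 19.05 VA  (d) PF = 1 (unity)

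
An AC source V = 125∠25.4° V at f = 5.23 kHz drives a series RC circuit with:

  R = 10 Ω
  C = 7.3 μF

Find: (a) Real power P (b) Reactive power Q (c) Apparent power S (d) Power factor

Step 1 — Angular frequency: ω = 2π·f = 2π·5230 = 3.286e+04 rad/s.
Step 2 — Component impedances:
  R: Z = R = 10 Ω
  C: Z = 1/(jωC) = -j/(ω·C) = 0 - j4.169 Ω
Step 3 — Series combination: Z_total = R + C = 10 - j4.169 Ω = 10.83∠-22.6° Ω.
Step 4 — Source phasor: V = 125∠25.4° V = 112.9 + j53.62 V.
Step 5 — Current: I = V / Z = 7.716 + j8.578 A = 11.54∠48.0° A.
Step 6 — Complex power: S = V·I* = 1331 - j554.9 VA.
Step 7 — Real power: P = Re(S) = 1331 W.
Step 8 — Reactive power: Q = Im(S) = -554.9 VAR.
Step 9 — Apparent power: |S| = 1442 VA.
Step 10 — Power factor: PF = P/|S| = 0.923 (leading).

(a) P = 1331 W  (b) Q = -554.9 VAR  (c) S = 1442 VA  (d) PF = 0.923 (leading)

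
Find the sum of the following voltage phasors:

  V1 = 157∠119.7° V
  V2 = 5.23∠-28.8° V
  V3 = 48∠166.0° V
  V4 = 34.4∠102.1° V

Step 1 — Convert each phasor to rectangular form:
  V1 = 157·(cos(119.7°) + j·sin(119.7°)) = -77.79 + j136.4 V
  V2 = 5.23·(cos(-28.8°) + j·sin(-28.8°)) = 4.583 - j2.52 V
  V3 = 48·(cos(166.0°) + j·sin(166.0°)) = -46.57 + j11.61 V
  V4 = 34.4·(cos(102.1°) + j·sin(102.1°)) = -7.211 + j33.64 V
Step 2 — Sum components: V_total = -127 + j179.1 V.
Step 3 — Convert to polar: |V_total| = 219.6 V, ∠V_total = 125.3°.

V_total = 219.6∠125.3° V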